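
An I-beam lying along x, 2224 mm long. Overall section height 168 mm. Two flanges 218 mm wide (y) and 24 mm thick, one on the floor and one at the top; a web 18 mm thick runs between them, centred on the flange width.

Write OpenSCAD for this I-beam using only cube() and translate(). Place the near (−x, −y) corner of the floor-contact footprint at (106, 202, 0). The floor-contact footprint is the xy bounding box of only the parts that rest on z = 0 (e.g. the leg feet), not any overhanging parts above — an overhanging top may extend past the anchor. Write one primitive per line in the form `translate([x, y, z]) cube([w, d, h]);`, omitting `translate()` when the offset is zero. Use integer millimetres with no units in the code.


translate([106, 202, 0]) cube([2224, 218, 24]);
translate([106, 302, 24]) cube([2224, 18, 120]);
translate([106, 202, 144]) cube([2224, 218, 24]);


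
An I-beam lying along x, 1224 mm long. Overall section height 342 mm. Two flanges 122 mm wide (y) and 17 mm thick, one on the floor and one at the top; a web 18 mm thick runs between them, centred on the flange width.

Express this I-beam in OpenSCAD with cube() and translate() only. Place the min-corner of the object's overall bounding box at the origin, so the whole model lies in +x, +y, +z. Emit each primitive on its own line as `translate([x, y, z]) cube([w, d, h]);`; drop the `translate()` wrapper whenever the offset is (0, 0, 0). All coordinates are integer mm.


cube([1224, 122, 17]);
translate([0, 52, 17]) cube([1224, 18, 308]);
translate([0, 0, 325]) cube([1224, 122, 17]);


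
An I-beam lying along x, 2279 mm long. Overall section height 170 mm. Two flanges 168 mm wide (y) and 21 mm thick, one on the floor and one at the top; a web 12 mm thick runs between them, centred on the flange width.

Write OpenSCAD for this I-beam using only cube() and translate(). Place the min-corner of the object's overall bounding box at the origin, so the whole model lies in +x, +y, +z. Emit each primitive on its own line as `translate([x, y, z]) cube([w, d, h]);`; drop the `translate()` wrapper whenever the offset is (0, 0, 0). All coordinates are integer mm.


cube([2279, 168, 21]);
translate([0, 78, 21]) cube([2279, 12, 128]);
translate([0, 0, 149]) cube([2279, 168, 21]);


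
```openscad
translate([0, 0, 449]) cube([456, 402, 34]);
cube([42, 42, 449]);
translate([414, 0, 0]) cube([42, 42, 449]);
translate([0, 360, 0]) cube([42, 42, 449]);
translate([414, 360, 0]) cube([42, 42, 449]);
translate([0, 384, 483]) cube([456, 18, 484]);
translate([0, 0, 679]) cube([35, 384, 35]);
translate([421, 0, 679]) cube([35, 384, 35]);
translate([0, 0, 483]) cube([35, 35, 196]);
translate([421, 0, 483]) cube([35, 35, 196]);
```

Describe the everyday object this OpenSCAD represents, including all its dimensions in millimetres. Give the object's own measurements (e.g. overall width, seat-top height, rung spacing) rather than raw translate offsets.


A chair. The seat is a 456×402×34 mm slab with its top at z = 483 mm, on four 42×42 mm corner legs (flush with the seat edges, standing on z = 0). A flat backrest 18 mm thick, 484 mm tall, spans the full seat width and rises from the seat top along its +y edge, rear face flush with the rear of the seat. Two armrests of 35×35 mm section run along each side from the seat's front edge to the front of the backrest, top faces 231 mm above the seat top and outer faces flush with the seat's x-edges; a 35×35 mm post under the front of each armrest stands on the seat at the front corner.


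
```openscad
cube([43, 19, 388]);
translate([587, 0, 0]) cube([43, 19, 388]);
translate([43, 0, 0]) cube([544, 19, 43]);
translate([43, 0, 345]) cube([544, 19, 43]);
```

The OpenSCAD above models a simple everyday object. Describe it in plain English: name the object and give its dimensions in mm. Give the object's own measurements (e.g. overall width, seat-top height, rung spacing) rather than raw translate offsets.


A rectangular picture frame lying in the x–z plane (depth along y). The opening is 544 mm wide (x) by 302 mm tall (z), surrounded by a border 43 mm wide on all four sides. The frame is 19 mm deep and is made of two full-height vertical stiles with two horizontal rails fitted between them.


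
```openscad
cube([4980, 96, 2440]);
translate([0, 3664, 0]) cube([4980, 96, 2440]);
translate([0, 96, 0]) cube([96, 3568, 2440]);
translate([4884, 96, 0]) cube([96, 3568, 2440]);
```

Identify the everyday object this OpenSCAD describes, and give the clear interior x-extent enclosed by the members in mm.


A house (or room) frame. The interior width is 4788 mm.

Four 2440 mm walls enclosing a rectangle with no floor or roof — a room or house frame. Outside width is 4980 mm and wall thickness is 96 mm, so the interior width is 4980 − 2 × 96 = 4788 mm.


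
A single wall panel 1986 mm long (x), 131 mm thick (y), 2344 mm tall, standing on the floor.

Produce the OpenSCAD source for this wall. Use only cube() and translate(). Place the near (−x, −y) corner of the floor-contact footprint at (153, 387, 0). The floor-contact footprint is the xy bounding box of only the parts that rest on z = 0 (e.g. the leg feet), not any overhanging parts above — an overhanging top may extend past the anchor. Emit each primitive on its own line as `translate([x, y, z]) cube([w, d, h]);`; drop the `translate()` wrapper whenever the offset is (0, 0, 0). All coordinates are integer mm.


translate([153, 387, 0]) cube([1986, 131, 2344]);


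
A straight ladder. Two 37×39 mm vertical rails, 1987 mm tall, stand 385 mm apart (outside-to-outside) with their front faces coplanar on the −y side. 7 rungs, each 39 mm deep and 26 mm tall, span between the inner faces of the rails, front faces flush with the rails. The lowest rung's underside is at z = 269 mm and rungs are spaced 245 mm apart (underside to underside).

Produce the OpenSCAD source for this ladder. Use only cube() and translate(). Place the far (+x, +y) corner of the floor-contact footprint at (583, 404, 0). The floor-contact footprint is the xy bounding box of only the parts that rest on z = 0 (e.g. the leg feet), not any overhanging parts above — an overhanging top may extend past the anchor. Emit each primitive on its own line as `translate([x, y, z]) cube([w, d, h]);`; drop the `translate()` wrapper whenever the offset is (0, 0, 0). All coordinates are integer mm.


translate([198, 365, 0]) cube([37, 39, 1987]);
translate([546, 365, 0]) cube([37, 39, 1987]);
translate([235, 365, 269]) cube([311, 39, 26]);
translate([235, 365, 514]) cube([311, 39, 26]);
translate([235, 365, 759]) cube([311, 39, 26]);
translate([235, 365, 1004]) cube([311, 39, 26]);
translate([235, 365, 1249]) cube([311, 39, 26]);
translate([235, 365, 1494]) cube([311, 39, 26]);
translate([235, 365, 1739]) cube([311, 39, 26]);


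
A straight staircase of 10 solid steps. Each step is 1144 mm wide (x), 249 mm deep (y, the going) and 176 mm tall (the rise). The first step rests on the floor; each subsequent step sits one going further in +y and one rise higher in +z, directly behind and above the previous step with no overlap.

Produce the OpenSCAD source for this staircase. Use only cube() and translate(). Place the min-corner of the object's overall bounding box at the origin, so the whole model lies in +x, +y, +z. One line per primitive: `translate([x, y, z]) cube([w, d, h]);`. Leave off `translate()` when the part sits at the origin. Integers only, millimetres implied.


cube([1144, 249, 176]);
translate([0, 249, 176]) cube([1144, 249, 176]);
translate([0, 498, 352]) cube([1144, 249, 176]);
translate([0, 747, 528]) cube([1144, 249, 176]);
translate([0, 996, 704]) cube([1144, 249, 176]);
translate([0, 1245, 880]) cube([1144, 249, 176]);
translate([0, 1494, 1056]) cube([1144, 249, 176]);
translate([0, 1743, 1232]) cube([1144, 249, 176]);
translate([0, 1992, 1408]) cube([1144, 249, 176]);
translate([0, 2241, 1584]) cube([1144, 249, 176]);


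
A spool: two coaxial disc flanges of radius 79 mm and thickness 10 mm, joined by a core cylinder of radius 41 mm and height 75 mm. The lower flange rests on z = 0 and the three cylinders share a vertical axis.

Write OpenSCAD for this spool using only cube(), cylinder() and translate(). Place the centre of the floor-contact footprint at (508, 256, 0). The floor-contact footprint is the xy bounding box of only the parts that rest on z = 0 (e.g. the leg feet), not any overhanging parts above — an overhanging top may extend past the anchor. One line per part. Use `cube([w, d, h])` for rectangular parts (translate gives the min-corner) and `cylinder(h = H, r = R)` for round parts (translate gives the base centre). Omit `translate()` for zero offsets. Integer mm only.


translate([508, 256, 0]) cylinder(h = 10, r = 79);
translate([508, 256, 10]) cylinder(h = 75, r = 41);
translate([508, 256, 85]) cylinder(h = 10, r = 79);


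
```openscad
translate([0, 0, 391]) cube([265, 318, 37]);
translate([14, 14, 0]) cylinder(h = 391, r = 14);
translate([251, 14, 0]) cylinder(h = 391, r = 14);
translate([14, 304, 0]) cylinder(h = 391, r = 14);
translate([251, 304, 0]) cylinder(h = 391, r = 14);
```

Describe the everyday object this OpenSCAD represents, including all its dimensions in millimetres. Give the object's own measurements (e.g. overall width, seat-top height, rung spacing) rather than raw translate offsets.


A simple wooden stool: a rectangular seat 265 mm (x) by 318 mm (y), 37 mm thick, top face at z = 428 mm, on four round legs, each 28 mm in diameter. The legs rest on z = 0, each leg's axis is inset half a diameter from the nearest pair of seat edges (so the leg's bounding box is flush with the corner).


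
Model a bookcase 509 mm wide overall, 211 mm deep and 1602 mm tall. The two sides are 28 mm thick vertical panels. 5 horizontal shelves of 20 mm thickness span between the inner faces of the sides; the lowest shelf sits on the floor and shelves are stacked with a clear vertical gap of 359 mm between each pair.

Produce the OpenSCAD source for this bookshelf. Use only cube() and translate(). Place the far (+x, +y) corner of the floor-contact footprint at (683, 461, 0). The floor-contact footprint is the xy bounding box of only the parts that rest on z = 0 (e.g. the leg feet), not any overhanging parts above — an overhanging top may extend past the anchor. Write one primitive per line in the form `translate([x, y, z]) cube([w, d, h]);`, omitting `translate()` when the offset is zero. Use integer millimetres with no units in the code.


translate([174, 250, 0]) cube([28, 211, 1602]);
translate([655, 250, 0]) cube([28, 211, 1602]);
translate([202, 250, 0]) cube([453, 211, 20]);
translate([202, 250, 379]) cube([453, 211, 20]);
translate([202, 250, 758]) cube([453, 211, 20]);
translate([202, 250, 1137]) cube([453, 211, 20]);
translate([202, 250, 1516]) cube([453, 211, 20]);


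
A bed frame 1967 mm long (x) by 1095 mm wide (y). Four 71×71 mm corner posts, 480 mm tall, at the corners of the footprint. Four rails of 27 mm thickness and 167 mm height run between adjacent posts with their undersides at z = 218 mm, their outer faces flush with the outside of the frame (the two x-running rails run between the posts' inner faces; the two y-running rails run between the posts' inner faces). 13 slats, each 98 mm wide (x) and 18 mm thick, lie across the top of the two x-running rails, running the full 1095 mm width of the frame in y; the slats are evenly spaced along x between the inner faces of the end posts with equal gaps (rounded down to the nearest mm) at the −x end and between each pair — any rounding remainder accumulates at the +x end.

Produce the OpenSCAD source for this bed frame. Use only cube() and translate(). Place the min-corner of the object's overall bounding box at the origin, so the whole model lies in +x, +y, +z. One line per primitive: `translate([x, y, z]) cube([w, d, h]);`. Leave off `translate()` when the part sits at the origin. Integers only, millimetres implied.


cube([71, 71, 480]);
translate([0, 1024, 0]) cube([71, 71, 480]);
translate([1896, 0, 0]) cube([71, 71, 480]);
translate([1896, 1024, 0]) cube([71, 71, 480]);
translate([71, 0, 218]) cube([1825, 27, 167]);
translate([71, 1068, 218]) cube([1825, 27, 167]);
translate([0, 71, 218]) cube([27, 953, 167]);
translate([1940, 71, 218]) cube([27, 953, 167]);
translate([110, 0, 385]) cube([98, 1095, 18]);
translate([247, 0, 385]) cube([98, 1095, 18]);
translate([384, 0, 385]) cube([98, 1095, 18]);
translate([521, 0, 385]) cube([98, 1095, 18]);
translate([658, 0, 385]) cube([98, 1095, 18]);
translate([795, 0, 385]) cube([98, 1095, 18]);
translate([932, 0, 385]) cube([98, 1095, 18]);
translate([1069, 0, 385]) cube([98, 1095, 18]);
translate([1206, 0, 385]) cube([98, 1095, 18]);
translate([1343, 0, 385]) cube([98, 1095, 18]);
translate([1480, 0, 385]) cube([98, 1095, 18]);
translate([1617, 0, 385]) cube([98, 1095, 18]);
translate([1754, 0, 385]) cube([98, 1095, 18]);


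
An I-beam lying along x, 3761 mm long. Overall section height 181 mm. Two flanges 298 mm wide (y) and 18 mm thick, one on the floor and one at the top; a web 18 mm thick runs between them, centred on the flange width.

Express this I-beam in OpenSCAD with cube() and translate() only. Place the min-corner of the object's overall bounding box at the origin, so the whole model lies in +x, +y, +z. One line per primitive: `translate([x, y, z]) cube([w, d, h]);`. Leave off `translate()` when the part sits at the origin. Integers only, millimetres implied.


cube([3761, 298, 18]);
translate([0, 140, 18]) cube([3761, 18, 145]);
translate([0, 0, 163]) cube([3761, 298, 18]);


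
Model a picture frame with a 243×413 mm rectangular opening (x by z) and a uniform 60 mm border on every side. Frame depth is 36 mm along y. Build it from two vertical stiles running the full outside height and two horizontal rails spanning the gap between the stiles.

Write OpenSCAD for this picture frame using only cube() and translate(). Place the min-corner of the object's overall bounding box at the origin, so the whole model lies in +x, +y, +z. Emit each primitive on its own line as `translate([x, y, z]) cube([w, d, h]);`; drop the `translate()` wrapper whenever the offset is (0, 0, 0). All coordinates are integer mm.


cube([60, 36, 533]);
translate([303, 0, 0]) cube([60, 36, 533]);
translate([60, 0, 0]) cube([243, 36, 60]);
translate([60, 0, 473]) cube([243, 36, 60]);


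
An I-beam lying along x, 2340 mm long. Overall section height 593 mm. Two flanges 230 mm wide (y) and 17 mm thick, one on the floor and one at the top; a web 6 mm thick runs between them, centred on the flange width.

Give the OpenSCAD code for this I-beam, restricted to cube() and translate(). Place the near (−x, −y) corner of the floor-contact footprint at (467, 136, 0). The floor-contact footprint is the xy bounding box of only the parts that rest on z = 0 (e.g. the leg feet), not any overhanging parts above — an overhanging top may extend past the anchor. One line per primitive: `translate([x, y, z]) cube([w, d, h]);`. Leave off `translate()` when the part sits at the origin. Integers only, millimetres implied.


translate([467, 136, 0]) cube([2340, 230, 17]);
translate([467, 248, 17]) cube([2340, 6, 559]);
translate([467, 136, 576]) cube([2340, 230, 17]);


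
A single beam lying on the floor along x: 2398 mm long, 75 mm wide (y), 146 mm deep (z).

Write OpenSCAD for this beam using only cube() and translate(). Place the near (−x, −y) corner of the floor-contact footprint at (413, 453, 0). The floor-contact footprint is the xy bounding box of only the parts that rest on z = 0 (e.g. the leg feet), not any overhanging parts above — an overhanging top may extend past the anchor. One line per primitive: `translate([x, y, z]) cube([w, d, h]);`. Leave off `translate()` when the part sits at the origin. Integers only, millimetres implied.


translate([413, 453, 0]) cube([2398, 75, 146]);


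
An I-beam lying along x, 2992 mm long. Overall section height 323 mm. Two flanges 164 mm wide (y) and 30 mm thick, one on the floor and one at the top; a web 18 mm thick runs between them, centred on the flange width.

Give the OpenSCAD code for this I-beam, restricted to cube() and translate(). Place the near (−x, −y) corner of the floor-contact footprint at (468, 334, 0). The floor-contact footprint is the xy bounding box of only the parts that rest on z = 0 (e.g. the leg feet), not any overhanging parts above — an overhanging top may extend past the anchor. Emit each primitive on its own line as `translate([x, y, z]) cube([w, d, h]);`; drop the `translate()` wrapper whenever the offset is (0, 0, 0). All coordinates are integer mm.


translate([468, 334, 0]) cube([2992, 164, 30]);
translate([468, 407, 30]) cube([2992, 18, 263]);
translate([468, 334, 293]) cube([2992, 164, 30]);


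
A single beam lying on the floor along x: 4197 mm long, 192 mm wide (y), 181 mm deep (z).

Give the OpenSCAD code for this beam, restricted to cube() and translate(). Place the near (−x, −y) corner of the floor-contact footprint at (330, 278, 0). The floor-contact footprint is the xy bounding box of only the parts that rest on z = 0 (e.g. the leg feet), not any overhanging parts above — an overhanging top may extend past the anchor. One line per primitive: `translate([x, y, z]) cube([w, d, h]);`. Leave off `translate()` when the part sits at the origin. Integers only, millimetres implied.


translate([330, 278, 0]) cube([4197, 192, 181]);


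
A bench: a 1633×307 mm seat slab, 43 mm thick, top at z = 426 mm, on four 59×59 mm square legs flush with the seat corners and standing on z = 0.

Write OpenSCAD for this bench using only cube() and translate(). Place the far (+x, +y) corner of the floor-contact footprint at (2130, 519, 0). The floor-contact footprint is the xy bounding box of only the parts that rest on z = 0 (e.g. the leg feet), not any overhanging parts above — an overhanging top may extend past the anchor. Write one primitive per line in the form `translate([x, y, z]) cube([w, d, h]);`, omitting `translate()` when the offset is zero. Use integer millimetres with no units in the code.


translate([497, 212, 383]) cube([1633, 307, 43]);
translate([497, 212, 0]) cube([59, 59, 383]);
translate([497, 460, 0]) cube([59, 59, 383]);
translate([2071, 212, 0]) cube([59, 59, 383]);
translate([2071, 460, 0]) cube([59, 59, 383]);


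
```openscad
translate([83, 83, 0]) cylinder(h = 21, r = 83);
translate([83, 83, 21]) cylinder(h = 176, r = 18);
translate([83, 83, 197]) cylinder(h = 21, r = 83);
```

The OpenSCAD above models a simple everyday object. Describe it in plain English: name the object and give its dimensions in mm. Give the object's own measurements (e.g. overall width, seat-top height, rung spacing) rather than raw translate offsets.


A spool: two coaxial disc flanges of radius 83 mm and thickness 21 mm, joined by a core cylinder of radius 18 mm and height 176 mm. The lower flange rests on z = 0 and the three cylinders share a vertical axis.


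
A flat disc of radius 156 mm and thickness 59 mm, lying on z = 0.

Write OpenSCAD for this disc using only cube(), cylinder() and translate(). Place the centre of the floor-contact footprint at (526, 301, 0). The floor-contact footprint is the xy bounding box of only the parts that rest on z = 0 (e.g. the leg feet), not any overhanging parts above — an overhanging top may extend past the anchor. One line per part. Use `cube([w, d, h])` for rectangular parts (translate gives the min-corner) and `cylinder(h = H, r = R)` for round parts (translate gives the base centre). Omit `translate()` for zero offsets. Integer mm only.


translate([526, 301, 0]) cylinder(h = 59, r = 156);


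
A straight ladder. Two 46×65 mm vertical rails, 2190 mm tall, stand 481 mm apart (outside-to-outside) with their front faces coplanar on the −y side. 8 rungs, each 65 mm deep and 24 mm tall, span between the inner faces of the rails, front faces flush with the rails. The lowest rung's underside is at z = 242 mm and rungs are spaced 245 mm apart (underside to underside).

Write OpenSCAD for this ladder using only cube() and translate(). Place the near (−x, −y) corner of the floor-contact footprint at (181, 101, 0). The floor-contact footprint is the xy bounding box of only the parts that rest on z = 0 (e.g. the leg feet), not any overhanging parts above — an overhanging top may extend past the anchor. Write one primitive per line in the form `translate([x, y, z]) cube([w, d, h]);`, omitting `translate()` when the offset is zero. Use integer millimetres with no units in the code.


translate([181, 101, 0]) cube([46, 65, 2190]);
translate([616, 101, 0]) cube([46, 65, 2190]);
translate([227, 101, 242]) cube([389, 65, 24]);
translate([227, 101, 487]) cube([389, 65, 24]);
translate([227, 101, 732]) cube([389, 65, 24]);
translate([227, 101, 977]) cube([389, 65, 24]);
translate([227, 101, 1222]) cube([389, 65, 24]);
translate([227, 101, 1467]) cube([389, 65, 24]);
translate([227, 101, 1712]) cube([389, 65, 24]);
translate([227, 101, 1957]) cube([389, 65, 24]);


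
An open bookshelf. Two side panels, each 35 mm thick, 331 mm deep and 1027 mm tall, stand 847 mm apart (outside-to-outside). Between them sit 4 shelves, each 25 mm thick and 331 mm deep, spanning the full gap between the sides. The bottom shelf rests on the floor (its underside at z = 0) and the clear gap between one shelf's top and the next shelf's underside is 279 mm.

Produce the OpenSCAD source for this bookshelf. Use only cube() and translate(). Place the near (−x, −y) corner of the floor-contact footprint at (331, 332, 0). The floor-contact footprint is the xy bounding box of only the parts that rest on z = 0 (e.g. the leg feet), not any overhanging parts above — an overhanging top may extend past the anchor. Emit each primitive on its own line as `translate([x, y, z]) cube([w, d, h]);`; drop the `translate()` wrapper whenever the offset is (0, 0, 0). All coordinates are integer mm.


translate([331, 332, 0]) cube([35, 331, 1027]);
translate([1143, 332, 0]) cube([35, 331, 1027]);
translate([366, 332, 0]) cube([777, 331, 25]);
translate([366, 332, 304]) cube([777, 331, 25]);
translate([366, 332, 608]) cube([777, 331, 25]);
translate([366, 332, 912]) cube([777, 331, 25]);


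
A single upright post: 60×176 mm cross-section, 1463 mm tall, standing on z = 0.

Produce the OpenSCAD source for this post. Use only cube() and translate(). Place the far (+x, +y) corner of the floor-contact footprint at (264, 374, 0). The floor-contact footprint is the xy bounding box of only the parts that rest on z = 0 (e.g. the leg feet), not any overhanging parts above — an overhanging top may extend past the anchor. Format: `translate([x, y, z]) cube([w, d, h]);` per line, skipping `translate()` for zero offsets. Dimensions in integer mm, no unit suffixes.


translate([204, 198, 0]) cube([60, 176, 1463]);


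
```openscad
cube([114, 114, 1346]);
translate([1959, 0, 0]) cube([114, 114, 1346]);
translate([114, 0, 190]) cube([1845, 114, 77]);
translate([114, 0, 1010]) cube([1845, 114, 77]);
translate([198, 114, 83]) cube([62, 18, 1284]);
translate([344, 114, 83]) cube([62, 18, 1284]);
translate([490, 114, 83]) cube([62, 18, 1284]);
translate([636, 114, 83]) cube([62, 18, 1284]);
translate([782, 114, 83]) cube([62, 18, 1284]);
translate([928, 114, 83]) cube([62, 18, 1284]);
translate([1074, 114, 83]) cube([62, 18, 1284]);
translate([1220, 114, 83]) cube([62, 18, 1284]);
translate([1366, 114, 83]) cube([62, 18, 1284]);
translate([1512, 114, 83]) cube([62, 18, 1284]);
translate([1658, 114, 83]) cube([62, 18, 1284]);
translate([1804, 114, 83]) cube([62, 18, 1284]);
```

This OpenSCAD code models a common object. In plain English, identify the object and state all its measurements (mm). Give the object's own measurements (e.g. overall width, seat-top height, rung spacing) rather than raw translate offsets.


A fence section. Two 114×114 mm posts, 1346 mm tall, stand on the floor with a clear span of 1845 mm between their inner faces. Two horizontal rails of 114×77 mm section span the gap between the posts with their undersides at z = 190 mm and z = 1010 mm, flush with the posts' −y face. 12 pickets, each 62 mm wide, 18 mm thick and 1284 mm tall, are fixed to the +y face of the rails with their bottoms at z = 83 mm, spaced across the span with a 84 mm gap after the −x post and between neighbouring pickets, with 93 mm left before the +x post.


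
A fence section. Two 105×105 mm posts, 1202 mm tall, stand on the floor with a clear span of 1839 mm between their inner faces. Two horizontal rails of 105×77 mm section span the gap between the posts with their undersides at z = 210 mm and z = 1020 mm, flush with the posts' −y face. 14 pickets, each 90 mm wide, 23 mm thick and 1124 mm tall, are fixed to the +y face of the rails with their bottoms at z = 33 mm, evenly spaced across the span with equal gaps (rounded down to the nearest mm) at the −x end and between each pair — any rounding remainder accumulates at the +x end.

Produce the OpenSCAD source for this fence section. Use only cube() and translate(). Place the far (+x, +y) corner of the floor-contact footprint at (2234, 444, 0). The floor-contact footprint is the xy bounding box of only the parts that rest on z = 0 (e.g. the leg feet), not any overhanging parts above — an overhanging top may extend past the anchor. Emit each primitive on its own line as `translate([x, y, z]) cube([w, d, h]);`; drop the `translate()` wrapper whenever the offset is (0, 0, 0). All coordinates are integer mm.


translate([185, 339, 0]) cube([105, 105, 1202]);
translate([2129, 339, 0]) cube([105, 105, 1202]);
translate([290, 339, 210]) cube([1839, 105, 77]);
translate([290, 339, 1020]) cube([1839, 105, 77]);
translate([328, 444, 33]) cube([90, 23, 1124]);
translate([456, 444, 33]) cube([90, 23, 1124]);
translate([584, 444, 33]) cube([90, 23, 1124]);
translate([712, 444, 33]) cube([90, 23, 1124]);
translate([840, 444, 33]) cube([90, 23, 1124]);
translate([968, 444, 33]) cube([90, 23, 1124]);
translate([1096, 444, 33]) cube([90, 23, 1124]);
translate([1224, 444, 33]) cube([90, 23, 1124]);
translate([1352, 444, 33]) cube([90, 23, 1124]);
translate([1480, 444, 33]) cube([90, 23, 1124]);
translate([1608, 444, 33]) cube([90, 23, 1124]);
translate([1736, 444, 33]) cube([90, 23, 1124]);
translate([1864, 444, 33]) cube([90, 23, 1124]);
translate([1992, 444, 33]) cube([90, 23, 1124]);


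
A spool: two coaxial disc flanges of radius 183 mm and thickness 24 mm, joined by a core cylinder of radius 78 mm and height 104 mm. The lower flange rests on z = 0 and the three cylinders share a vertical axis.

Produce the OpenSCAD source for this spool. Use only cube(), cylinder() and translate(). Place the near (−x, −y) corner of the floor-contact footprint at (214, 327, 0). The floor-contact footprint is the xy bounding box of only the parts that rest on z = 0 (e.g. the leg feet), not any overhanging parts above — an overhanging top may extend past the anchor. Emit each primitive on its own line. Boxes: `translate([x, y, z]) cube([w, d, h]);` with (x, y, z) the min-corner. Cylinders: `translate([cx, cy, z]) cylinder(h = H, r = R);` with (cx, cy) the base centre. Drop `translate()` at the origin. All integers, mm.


translate([397, 510, 0]) cylinder(h = 24, r = 183);
translate([397, 510, 24]) cylinder(h = 104, r = 78);
translate([397, 510, 128]) cylinder(h = 24, r = 183);


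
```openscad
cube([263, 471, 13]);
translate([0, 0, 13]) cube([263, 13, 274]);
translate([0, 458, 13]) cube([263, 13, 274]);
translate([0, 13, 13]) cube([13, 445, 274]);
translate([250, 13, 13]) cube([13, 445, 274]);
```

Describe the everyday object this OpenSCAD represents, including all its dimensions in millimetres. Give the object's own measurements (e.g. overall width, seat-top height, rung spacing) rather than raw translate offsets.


An open-topped rectangular box: outside dimensions 263×471×287 mm, with a uniform wall and base thickness of 13 mm. The base is a full 263×471 slab on the floor; four walls sit on top of the base. The front and back walls (the −y and +y sides) span the full width; the two side walls fit between them.


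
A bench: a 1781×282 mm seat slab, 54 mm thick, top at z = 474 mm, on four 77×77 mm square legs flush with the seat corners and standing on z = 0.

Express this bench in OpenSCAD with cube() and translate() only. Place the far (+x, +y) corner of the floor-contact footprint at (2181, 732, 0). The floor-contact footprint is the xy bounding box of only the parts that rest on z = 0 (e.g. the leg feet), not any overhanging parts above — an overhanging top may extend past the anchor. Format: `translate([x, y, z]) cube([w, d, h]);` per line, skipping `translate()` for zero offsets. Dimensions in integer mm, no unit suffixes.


translate([400, 450, 420]) cube([1781, 282, 54]);
translate([400, 450, 0]) cube([77, 77, 420]);
translate([400, 655, 0]) cube([77, 77, 420]);
translate([2104, 450, 0]) cube([77, 77, 420]);
translate([2104, 655, 0]) cube([77, 77, 420]);


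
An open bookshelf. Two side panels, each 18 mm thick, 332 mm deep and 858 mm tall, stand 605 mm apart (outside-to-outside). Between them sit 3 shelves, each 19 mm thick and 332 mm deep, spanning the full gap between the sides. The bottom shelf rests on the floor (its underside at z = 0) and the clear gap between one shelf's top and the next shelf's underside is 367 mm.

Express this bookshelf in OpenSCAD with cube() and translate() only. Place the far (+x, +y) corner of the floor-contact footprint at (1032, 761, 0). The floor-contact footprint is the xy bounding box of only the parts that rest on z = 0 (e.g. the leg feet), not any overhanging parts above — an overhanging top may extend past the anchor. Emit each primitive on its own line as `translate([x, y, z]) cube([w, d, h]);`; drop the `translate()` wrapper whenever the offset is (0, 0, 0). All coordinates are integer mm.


translate([427, 429, 0]) cube([18, 332, 858]);
translate([1014, 429, 0]) cube([18, 332, 858]);
translate([445, 429, 0]) cube([569, 332, 19]);
translate([445, 429, 386]) cube([569, 332, 19]);
translate([445, 429, 772]) cube([569, 332, 19]);


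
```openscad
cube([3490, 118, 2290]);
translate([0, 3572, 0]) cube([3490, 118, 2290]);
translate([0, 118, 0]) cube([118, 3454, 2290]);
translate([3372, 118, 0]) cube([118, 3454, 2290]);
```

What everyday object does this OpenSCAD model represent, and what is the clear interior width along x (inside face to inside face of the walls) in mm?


A house (or room) frame. The interior width is 3254 mm.

Four 2290 mm walls enclosing a rectangle with no floor or roof — a room or house frame. Outside width is 3490 mm and wall thickness is 118 mm, so the interior width is 3490 − 2 × 118 = 3254 mm.


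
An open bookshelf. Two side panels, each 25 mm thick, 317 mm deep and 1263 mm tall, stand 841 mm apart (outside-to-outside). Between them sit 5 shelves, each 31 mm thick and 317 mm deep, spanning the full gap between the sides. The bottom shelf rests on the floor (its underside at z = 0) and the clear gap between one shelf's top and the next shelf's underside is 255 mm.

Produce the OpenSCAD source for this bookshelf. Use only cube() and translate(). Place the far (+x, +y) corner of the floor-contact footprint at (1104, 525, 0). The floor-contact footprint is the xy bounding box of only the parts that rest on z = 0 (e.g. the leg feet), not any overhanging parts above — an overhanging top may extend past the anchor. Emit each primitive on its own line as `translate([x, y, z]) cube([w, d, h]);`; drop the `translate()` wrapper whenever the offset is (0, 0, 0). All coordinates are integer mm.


translate([263, 208, 0]) cube([25, 317, 1263]);
translate([1079, 208, 0]) cube([25, 317, 1263]);
translate([288, 208, 0]) cube([791, 317, 31]);
translate([288, 208, 286]) cube([791, 317, 31]);
translate([288, 208, 572]) cube([791, 317, 31]);
translate([288, 208, 858]) cube([791, 317, 31]);
translate([288, 208, 1144]) cube([791, 317, 31]);


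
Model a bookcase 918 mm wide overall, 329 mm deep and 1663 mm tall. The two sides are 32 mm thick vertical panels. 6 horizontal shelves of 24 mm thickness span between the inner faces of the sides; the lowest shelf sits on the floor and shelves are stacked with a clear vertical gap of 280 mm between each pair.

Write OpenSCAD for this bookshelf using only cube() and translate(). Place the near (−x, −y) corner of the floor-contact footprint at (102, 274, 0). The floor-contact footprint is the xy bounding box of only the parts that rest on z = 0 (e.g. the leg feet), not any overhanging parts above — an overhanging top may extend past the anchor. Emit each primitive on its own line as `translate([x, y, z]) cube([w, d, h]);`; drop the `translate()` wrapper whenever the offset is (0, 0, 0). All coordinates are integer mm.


translate([102, 274, 0]) cube([32, 329, 1663]);
translate([988, 274, 0]) cube([32, 329, 1663]);
translate([134, 274, 0]) cube([854, 329, 24]);
translate([134, 274, 304]) cube([854, 329, 24]);
translate([134, 274, 608]) cube([854, 329, 24]);
translate([134, 274, 912]) cube([854, 329, 24]);
translate([134, 274, 1216]) cube([854, 329, 24]);
translate([134, 274, 1520]) cube([854, 329, 24]);


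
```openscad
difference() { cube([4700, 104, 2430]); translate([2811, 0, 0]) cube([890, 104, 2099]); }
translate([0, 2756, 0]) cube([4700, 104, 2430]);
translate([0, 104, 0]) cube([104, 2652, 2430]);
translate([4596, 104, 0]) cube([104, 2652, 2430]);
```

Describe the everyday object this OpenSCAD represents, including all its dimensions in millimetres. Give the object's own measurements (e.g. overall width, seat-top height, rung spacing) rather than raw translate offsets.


A single room: four walls, each 2430 mm tall and 104 mm thick, enclosing an outside footprint 4700×2860 mm (x × y), no floor or roof. The front and back walls (−y and +y sides) run the full x-width; the side walls fit between their inner faces. A door opening 890 mm wide and 2099 mm tall is cut through the front wall from the floor up, its −x edge 2811 mm from the wall's −x end.


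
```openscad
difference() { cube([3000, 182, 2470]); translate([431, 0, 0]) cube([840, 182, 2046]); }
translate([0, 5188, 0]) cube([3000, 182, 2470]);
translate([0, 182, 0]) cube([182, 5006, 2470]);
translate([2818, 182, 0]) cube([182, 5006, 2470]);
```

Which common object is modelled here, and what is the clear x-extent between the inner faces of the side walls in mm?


A single room. The interior width is 2636 mm.

Four walls enclosing a rectangle with a door in the front wall — a room. Outside width 3000 minus two 182 mm walls gives 2636 mm.


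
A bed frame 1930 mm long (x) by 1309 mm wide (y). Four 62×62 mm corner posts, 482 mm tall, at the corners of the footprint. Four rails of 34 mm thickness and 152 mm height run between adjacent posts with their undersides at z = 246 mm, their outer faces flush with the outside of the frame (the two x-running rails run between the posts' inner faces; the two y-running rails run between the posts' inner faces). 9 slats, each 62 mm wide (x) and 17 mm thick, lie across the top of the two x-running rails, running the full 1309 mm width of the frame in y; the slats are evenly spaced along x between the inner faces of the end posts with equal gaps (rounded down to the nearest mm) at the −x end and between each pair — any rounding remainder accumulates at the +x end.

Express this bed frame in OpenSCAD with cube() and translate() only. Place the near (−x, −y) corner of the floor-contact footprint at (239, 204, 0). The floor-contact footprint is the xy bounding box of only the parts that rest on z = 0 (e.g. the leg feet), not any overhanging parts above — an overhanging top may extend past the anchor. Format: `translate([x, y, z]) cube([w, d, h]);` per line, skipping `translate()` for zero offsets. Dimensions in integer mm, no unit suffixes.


// slat z = rail_z + rail_h = 246 + 152 = 398
// slat gap = ⌊(1806 − 9·62) / 10⌋ = 124
translate([239, 204, 0]) cube([62, 62, 482]);
translate([239, 1451, 0]) cube([62, 62, 482]);
translate([2107, 204, 0]) cube([62, 62, 482]);
translate([2107, 1451, 0]) cube([62, 62, 482]);
translate([301, 204, 246]) cube([1806, 34, 152]);
translate([301, 1479, 246]) cube([1806, 34, 152]);
translate([239, 266, 246]) cube([34, 1185, 152]);
translate([2135, 266, 246]) cube([34, 1185, 152]);
translate([425, 204, 398]) cube([62, 1309, 17]);
translate([611, 204, 398]) cube([62, 1309, 17]);
translate([797, 204, 398]) cube([62, 1309, 17]);
translate([983, 204, 398]) cube([62, 1309, 17]);
translate([1169, 204, 398]) cube([62, 1309, 17]);
translate([1355, 204, 398]) cube([62, 1309, 17]);
translate([1541, 204, 398]) cube([62, 1309, 17]);
translate([1727, 204, 398]) cube([62, 1309, 17]);
translate([1913, 204, 398]) cube([62, 1309, 17]);


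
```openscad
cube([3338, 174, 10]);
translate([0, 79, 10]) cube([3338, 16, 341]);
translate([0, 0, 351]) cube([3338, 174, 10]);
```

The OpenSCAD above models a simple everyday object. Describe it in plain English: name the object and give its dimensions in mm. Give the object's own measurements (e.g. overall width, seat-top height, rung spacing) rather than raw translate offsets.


An I-beam lying along x, 3338 mm long. Overall section height 361 mm. Two flanges 174 mm wide (y) and 10 mm thick, one on the floor and one at the top; a web 16 mm thick runs between them, centred on the flange width.


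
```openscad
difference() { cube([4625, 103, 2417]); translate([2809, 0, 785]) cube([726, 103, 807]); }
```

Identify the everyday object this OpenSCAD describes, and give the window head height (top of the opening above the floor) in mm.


A wall with a window opening. The window head height is 1592 mm.

A wall with a rectangular opening subtracted — a window. Sill at z = 785, opening 807 mm tall, so the head is at 785 + 807 = 1592 mm.


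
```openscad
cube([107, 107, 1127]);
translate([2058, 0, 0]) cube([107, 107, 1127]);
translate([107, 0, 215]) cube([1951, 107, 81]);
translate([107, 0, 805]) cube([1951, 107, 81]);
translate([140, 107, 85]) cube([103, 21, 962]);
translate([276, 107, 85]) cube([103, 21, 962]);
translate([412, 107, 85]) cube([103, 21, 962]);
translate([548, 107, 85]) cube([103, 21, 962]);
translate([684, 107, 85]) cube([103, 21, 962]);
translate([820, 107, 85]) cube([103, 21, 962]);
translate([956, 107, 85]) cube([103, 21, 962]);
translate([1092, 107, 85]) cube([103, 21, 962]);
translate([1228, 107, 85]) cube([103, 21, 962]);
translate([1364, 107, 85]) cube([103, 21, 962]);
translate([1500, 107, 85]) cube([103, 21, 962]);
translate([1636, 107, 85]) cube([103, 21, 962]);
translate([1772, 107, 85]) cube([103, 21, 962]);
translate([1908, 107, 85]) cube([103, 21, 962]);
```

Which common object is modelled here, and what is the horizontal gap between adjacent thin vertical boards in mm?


A fence section. The picket gap is 33 mm.

Two posts, two rails, 14 pickets — a fence section. Span 1951 mm holds 14 pickets of 103 mm with 15 equal gaps: ⌊(1951 − 14·103) / 15⌋ = 33 mm.


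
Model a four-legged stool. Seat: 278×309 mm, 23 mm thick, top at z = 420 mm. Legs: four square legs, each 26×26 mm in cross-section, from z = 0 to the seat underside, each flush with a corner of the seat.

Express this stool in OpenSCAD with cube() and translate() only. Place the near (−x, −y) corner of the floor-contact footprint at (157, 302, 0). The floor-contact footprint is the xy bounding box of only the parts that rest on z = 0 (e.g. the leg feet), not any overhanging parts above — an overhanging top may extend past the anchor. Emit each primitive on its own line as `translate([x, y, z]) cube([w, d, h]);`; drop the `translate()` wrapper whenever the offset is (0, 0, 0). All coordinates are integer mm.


translate([157, 302, 397]) cube([278, 309, 23]);
translate([157, 302, 0]) cube([26, 26, 397]);
translate([409, 302, 0]) cube([26, 26, 397]);
translate([157, 585, 0]) cube([26, 26, 397]);
translate([409, 585, 0]) cube([26, 26, 397]);


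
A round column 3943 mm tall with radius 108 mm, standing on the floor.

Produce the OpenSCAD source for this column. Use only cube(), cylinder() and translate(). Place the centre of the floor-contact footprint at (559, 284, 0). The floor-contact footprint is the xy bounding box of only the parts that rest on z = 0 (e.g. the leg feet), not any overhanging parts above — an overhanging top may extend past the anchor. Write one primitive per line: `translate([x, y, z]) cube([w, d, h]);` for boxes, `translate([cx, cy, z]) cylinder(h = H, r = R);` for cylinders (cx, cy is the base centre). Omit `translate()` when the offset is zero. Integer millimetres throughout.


translate([559, 284, 0]) cylinder(h = 3943, r = 108);
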